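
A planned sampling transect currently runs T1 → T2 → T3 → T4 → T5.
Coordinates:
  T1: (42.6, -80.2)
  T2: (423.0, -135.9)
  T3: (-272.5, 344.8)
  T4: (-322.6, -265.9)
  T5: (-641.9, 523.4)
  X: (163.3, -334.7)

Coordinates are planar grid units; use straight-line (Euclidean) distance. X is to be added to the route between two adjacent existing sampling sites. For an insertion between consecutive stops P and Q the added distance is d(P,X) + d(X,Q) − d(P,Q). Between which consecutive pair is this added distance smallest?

Added distance for inserting X between each consecutive pair:
T1–T2: 224.3
T2–T3: 288.8
T3–T4: 685.2
T4–T5: 816.0
Smallest added distance is 224.3, inserting between T1 and T2.

between T1 and T2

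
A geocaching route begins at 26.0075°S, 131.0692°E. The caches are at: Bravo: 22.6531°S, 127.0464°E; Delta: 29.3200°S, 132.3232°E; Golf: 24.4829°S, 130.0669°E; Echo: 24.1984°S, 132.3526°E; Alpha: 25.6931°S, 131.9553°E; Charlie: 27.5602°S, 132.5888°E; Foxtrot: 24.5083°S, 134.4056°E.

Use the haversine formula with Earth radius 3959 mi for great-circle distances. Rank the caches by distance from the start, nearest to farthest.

Alpha, Golf, Charlie, Echo, Foxtrot, Delta, Bravo

Distance from the start at 26.0075°S, 131.0692°E to each:
Alpha 25.6931°S, 131.9553°E: 59.2 mi
Golf 24.4829°S, 130.0669°E: 122.6 mi
Charlie 27.5602°S, 132.5888°E: 142.5 mi
Echo 24.1984°S, 132.3526°E: 148.6 mi
Foxtrot 24.5083°S, 134.4056°E: 232.8 mi
Delta 29.3200°S, 132.3232°E: 241.4 mi
Bravo 22.6531°S, 127.0464°E: 343.3 mi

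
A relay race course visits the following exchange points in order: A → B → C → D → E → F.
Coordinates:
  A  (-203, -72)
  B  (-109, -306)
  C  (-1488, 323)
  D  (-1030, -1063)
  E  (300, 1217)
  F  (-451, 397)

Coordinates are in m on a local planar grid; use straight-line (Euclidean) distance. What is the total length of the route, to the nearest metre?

Leg distances:
A→B: 252.2 m  (cumulative 252.2 m)
B→C: 1515.7 m  (cumulative 1767.9 m)
C→D: 1459.7 m  (cumulative 3227.6 m)
D→E: 2639.6 m  (cumulative 5867.1 m)
E→F: 1111.9 m  (cumulative 6979.1 m)
Total route length ≈ 6979 m.

6979 m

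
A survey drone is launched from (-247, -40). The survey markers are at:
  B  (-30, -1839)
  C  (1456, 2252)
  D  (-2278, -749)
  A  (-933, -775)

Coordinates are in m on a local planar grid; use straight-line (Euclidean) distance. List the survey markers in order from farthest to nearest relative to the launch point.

C, D, B, A

Distances from the launch point:
C (1456, 2252): 2855.4 m
D (-2278, -749): 2151.2 m
B (-30, -1839): 1812.0 m
A (-933, -775): 1005.4 m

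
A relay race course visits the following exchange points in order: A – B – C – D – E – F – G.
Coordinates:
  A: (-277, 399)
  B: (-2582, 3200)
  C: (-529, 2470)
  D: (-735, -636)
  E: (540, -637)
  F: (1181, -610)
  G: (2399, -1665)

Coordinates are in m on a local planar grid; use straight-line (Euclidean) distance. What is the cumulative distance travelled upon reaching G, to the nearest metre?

Leg distances:
A→B: 3627.5 m  (cumulative 3627.5 m)
B→C: 2178.9 m  (cumulative 5806.4 m)
C→D: 3112.8 m  (cumulative 8919.2 m)
D→E: 1275.0 m  (cumulative 10194.2 m)
E→F: 641.6 m  (cumulative 10835.8 m)
F→G: 1611.4 m  (cumulative 12447.2 m)
Cumulative distance at G ≈ 12447 m.

12447 m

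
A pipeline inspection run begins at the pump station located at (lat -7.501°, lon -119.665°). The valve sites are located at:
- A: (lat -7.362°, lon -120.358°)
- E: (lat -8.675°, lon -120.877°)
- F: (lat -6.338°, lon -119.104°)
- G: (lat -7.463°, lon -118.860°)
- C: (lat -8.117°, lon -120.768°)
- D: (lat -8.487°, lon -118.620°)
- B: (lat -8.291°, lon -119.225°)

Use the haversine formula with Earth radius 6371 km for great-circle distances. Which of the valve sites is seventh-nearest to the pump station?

E

Distances from the pump station ((lat -7.501°, lon -119.665°)):
A: 78.0 km
G: 88.9 km
B: 100.3 km
C: 139.5 km
F: 143.4 km
D: 158.9 km
E: 186.7 km
The seventh-nearest is E at 186.7 km.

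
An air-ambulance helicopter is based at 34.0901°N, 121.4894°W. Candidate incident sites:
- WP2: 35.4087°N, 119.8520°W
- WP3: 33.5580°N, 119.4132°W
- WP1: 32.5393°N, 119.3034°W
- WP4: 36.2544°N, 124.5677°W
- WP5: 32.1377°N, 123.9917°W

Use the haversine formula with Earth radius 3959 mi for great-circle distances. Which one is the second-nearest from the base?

Distances from the base (34.0901°N, 121.4894°W):
WP3: 124.7 mi
WP2: 130.2 mi
WP1: 165.6 mi
WP5: 197.9 mi
WP4: 229.3 mi
The second-nearest is WP2 at 130.2 mi.

WP2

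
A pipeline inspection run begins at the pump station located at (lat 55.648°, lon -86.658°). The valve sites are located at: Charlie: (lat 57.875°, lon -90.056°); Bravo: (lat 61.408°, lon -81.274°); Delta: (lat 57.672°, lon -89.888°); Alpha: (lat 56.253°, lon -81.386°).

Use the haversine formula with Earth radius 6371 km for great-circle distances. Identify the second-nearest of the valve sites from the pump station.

Charlie

Distances from the pump station ((lat 55.648°, lon -86.658°)):
Delta: 299.3 km
Charlie: 322.7 km
Alpha: 335.0 km
Bravo: 712.1 km
The second-nearest is Charlie at 322.7 km.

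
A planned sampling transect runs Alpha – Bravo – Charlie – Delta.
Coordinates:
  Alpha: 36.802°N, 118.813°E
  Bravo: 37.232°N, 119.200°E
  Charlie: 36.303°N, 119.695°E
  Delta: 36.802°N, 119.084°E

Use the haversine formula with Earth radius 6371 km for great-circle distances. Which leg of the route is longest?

Leg distances:
Alpha→Bravo: 58.9 km
Bravo→Charlie: 112.3 km
Charlie→Delta: 77.8 km
The longest leg is Bravo–Charlie at 112.3 km.

Bravo–Charlie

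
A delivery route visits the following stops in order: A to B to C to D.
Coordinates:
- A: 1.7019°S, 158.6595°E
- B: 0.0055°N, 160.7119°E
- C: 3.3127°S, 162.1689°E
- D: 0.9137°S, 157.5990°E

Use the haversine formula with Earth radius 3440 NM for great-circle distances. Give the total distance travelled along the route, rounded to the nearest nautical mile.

Leg distances:
A→B: 160.3 NM  (cumulative 160.3 NM)
B→C: 217.6 NM  (cumulative 377.8 NM)
C→D: 309.7 NM  (cumulative 687.5 NM)
Total route length ≈ 688 NM.

688 NM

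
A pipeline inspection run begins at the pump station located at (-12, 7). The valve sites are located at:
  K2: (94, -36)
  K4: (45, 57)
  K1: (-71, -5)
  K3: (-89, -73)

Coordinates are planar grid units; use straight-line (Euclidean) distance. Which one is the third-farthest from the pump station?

K4

Distance to each, sorted:
K2: 114.4
K3: 111.0
K4: 75.8
K1: 60.2
The third-farthest is K4 at 75.8.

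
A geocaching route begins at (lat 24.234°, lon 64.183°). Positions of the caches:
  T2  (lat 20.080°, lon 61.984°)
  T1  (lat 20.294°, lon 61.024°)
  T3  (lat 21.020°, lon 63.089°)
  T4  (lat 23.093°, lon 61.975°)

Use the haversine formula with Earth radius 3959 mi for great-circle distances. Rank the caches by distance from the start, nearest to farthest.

T4, T3, T2, T1

Computing each great-circle distance from (lat 24.234°, lon 64.183°):
T4 (lat 23.093°, lon 61.975°): 160.4 mi
T3 (lat 21.020°, lon 63.089°): 232.8 mi
T2 (lat 20.080°, lon 61.984°): 319.7 mi
T1 (lat 20.294°, lon 61.024°): 339.0 mi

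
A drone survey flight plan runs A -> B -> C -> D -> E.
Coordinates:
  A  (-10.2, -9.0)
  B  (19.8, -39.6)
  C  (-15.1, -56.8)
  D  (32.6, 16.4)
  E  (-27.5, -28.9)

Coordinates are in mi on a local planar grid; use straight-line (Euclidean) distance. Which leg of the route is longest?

C–D

Leg distances:
A→B: 42.9 mi
B→C: 38.9 mi
C→D: 87.4 mi
D→E: 75.3 mi
The longest leg is C–D at 87.4 mi.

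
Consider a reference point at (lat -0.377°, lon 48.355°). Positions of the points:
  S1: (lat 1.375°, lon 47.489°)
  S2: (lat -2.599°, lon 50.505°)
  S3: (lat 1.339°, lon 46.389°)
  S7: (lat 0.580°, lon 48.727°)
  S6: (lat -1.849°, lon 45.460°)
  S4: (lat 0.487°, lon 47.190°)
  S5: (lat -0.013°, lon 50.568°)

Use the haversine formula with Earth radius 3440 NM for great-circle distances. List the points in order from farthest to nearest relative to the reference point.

S6, S2, S3, S5, S1, S4, S7

Distance from the reference point at (lat -0.377°, lon 48.355°) to each:
S6 (lat -1.849°, lon 45.460°): 195.0 NM
S2 (lat -2.599°, lon 50.505°): 185.6 NM
S3 (lat 1.339°, lon 46.389°): 156.7 NM
S5 (lat -0.013°, lon 50.568°): 134.7 NM
S1 (lat 1.375°, lon 47.489°): 117.3 NM
S4 (lat 0.487°, lon 47.190°): 87.1 NM
S7 (lat 0.580°, lon 48.727°): 61.6 NM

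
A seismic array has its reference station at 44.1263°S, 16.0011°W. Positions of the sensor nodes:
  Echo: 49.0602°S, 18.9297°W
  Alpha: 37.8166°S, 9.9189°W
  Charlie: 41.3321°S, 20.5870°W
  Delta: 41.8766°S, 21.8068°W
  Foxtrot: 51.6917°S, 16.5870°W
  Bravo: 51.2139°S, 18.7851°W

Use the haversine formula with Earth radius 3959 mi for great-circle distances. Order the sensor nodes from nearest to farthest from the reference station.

Charlie, Delta, Echo, Bravo, Foxtrot, Alpha

Distance from the reference station at 44.1263°S, 16.0011°W to each:
Charlie 41.3321°S, 20.5870°W: 302.3 mi
Delta 41.8766°S, 21.8068°W: 331.9 mi
Echo 49.0602°S, 18.9297°W: 368.1 mi
Bravo 51.2139°S, 18.7851°W: 506.5 mi
Foxtrot 51.6917°S, 16.5870°W: 523.4 mi
Alpha 37.8166°S, 9.9189°W: 538.9 mi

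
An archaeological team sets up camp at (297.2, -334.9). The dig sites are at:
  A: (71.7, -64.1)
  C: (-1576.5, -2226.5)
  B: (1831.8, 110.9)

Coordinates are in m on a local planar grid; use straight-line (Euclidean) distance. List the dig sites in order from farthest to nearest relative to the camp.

Distances from the camp:
C (-1576.5, -2226.5): 2662.5 m
B (1831.8, 110.9): 1598.0 m
A (71.7, -64.1): 352.4 m

C, B, A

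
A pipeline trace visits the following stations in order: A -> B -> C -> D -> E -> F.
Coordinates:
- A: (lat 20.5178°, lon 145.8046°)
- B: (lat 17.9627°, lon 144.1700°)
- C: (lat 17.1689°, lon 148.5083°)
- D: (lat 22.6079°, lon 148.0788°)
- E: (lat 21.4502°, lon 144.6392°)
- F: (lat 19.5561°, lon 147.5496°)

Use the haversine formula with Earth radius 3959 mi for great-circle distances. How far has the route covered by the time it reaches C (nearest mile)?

Leg distances:
A→B: 206.3 mi  (cumulative 206.3 mi)
B→C: 291.0 mi  (cumulative 497.2 mi)
Cumulative distance at C ≈ 497 mi.

497 mi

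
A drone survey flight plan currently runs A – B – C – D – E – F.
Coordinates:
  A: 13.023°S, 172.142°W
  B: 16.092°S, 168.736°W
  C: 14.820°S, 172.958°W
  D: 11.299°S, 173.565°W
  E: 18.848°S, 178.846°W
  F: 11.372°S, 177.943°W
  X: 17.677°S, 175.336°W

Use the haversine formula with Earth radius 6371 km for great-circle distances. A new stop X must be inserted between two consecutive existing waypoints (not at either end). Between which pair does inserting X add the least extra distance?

between D and E

Added distance for inserting X between each consecutive pair:
A–B: 843.7 km
B–C: 656.5 km
C–D: 744.0 km
D–E: 114.5 km
E–F: 311.0 km
Smallest added distance is 114.5 km, inserting between D and E.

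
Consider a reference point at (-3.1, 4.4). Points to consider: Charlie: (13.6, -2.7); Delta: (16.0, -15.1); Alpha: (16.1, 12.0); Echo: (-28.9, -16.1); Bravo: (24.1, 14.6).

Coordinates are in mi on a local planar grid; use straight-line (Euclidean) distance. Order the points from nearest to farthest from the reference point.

Charlie, Alpha, Delta, Bravo, Echo

Distances from the reference point:
Charlie (13.6, -2.7): 18.1 mi
Alpha (16.1, 12.0): 20.6 mi
Delta (16.0, -15.1): 27.3 mi
Bravo (24.1, 14.6): 29.0 mi
Echo (-28.9, -16.1): 33.0 mi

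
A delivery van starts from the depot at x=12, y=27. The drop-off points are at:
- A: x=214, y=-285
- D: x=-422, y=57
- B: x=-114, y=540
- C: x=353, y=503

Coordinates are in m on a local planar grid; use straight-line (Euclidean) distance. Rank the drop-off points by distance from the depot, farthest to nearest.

C, B, D, A

Distance from the depot at x=12, y=27 to each:
C x=353, y=503: 585.5 m
B x=-114, y=540: 528.2 m
D x=-422, y=57: 435.0 m
A x=214, y=-285: 371.7 m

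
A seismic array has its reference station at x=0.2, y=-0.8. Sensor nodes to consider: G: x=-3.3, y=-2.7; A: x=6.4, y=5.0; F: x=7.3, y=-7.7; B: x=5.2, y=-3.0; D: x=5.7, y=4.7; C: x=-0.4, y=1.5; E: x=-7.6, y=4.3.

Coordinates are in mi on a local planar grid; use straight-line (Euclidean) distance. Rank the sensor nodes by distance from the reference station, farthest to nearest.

Distances from the reference station:
F x=7.3, y=-7.7: 9.9 mi
E x=-7.6, y=4.3: 9.3 mi
A x=6.4, y=5.0: 8.5 mi
D x=5.7, y=4.7: 7.8 mi
B x=5.2, y=-3.0: 5.5 mi
G x=-3.3, y=-2.7: 4.0 mi
C x=-0.4, y=1.5: 2.4 mi

F, E, A, D, B, G, C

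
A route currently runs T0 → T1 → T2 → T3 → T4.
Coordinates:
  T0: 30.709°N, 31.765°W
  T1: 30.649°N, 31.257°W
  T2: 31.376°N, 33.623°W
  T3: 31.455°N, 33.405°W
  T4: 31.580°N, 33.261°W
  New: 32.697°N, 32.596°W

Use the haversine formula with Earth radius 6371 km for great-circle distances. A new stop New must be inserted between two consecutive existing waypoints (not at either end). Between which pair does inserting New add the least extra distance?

between T1 and T2

Added distance for inserting New between each consecutive pair:
T0–T1: 446.2 km
T1–T2: 197.0 km
T2–T3: 311.2 km
T3–T4: 277.4 km
Smallest added distance is 197.0 km, inserting between T1 and T2.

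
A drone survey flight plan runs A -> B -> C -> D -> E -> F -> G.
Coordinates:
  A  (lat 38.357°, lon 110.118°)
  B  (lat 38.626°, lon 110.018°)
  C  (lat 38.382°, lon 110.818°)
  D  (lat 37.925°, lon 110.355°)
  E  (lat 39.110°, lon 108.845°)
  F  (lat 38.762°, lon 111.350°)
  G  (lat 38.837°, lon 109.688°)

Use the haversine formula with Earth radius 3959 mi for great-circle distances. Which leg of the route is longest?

Leg distances:
A→B: 19.4 mi
B→C: 46.4 mi
C→D: 40.4 mi
D→E: 115.6 mi
E→F: 136.8 mi
F→G: 89.6 mi
The longest leg is E–F at 136.8 mi.

E–F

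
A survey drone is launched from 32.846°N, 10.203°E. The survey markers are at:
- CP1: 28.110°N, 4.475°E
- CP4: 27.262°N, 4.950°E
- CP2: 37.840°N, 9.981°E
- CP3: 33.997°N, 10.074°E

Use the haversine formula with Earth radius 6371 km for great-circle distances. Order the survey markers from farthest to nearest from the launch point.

CP4, CP1, CP2, CP3

Computing each great-circle distance from 32.846°N, 10.203°E:
CP4 27.262°N, 4.950°E: 800.4 km
CP1 28.110°N, 4.475°E: 760.4 km
CP2 37.840°N, 9.981°E: 555.7 km
CP3 33.997°N, 10.074°E: 128.5 km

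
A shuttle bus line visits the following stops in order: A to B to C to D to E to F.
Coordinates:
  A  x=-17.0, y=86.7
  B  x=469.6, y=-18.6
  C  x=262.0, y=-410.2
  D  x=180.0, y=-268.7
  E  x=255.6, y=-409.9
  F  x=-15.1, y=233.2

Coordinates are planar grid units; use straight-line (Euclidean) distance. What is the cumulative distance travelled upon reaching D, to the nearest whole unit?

Leg distances:
A→B: 497.9  (cumulative 497.9)
B→C: 443.2  (cumulative 941.1)
C→D: 163.5  (cumulative 1104.6)
Cumulative distance at D ≈ 1105.

1105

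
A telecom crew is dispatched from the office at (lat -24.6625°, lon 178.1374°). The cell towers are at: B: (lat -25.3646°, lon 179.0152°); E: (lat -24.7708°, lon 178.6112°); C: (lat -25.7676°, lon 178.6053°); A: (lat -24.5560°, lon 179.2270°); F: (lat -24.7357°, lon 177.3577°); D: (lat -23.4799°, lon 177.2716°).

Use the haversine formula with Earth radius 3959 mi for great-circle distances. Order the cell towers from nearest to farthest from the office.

E, F, A, B, C, D

Distance from the office at (lat -24.6625°, lon 178.1374°) to each:
E (lat -24.7708°, lon 178.6112°): 30.7 mi
F (lat -24.7357°, lon 177.3577°): 49.2 mi
A (lat -24.5560°, lon 179.2270°): 68.8 mi
B (lat -25.3646°, lon 179.0152°): 73.3 mi
C (lat -25.7676°, lon 178.6053°): 81.8 mi
D (lat -23.4799°, lon 177.2716°): 98.3 mi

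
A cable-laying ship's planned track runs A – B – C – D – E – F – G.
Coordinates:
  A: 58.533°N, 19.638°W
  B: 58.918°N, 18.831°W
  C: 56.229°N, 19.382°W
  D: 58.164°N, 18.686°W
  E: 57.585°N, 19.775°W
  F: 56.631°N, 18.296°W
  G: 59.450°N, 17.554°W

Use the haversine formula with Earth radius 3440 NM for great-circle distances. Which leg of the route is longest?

Leg distances:
A→B: 34.2 NM
B→C: 162.4 NM
C→D: 118.4 NM
D→E: 49.2 NM
E→F: 74.9 NM
F→G: 170.9 NM
The longest leg is F–G at 170.9 NM.

F–G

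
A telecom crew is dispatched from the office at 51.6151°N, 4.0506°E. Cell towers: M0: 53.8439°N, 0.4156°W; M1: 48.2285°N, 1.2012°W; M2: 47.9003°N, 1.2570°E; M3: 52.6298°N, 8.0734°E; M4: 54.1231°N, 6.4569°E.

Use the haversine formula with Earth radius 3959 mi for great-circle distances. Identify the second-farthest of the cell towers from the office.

Distance to each, sorted:
M1: 330.5 mi
M2: 285.3 mi
M0: 242.1 mi
M4: 200.2 mi
M3: 184.5 mi
The second-farthest is M2 at 285.3 mi.

M2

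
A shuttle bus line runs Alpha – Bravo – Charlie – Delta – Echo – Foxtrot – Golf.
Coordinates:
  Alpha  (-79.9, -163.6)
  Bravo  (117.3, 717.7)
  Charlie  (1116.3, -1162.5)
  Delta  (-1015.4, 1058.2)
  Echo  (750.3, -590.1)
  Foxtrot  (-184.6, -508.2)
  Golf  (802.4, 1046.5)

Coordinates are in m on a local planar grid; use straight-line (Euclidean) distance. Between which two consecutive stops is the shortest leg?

Leg distances:
Alpha→Bravo: 903.1 m
Bravo→Charlie: 2129.1 m
Charlie→Delta: 3078.3 m
Delta→Echo: 2415.5 m
Echo→Foxtrot: 938.5 m
Foxtrot→Golf: 1841.5 m
The shortest leg is Alpha–Bravo at 903.1 m.

Alpha–Bravo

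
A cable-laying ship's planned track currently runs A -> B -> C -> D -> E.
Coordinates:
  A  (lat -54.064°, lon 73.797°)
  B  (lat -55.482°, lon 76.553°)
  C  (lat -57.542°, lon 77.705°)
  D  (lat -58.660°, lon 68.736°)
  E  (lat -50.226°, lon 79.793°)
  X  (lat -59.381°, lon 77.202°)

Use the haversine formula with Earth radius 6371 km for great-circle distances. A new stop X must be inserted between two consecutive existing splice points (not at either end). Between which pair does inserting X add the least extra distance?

Added distance for inserting X between each consecutive pair:
A–B: 824.9 km
B–C: 402.1 km
C–D: 156.3 km
D–E: 345.9 km
Smallest added distance is 156.3 km, inserting between C and D.

between C and D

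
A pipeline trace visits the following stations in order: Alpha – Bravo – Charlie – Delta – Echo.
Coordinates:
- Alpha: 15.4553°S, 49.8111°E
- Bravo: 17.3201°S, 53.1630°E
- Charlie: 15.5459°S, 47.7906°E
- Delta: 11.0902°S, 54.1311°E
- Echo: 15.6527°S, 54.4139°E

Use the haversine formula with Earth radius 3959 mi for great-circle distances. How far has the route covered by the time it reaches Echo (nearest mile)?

Leg distances:
Alpha→Bravo: 256.8 mi  (cumulative 256.8 mi)
Bravo→Charlie: 376.5 mi  (cumulative 633.4 mi)
Charlie→Delta: 525.8 mi  (cumulative 1159.2 mi)
Delta→Echo: 315.8 mi  (cumulative 1475.0 mi)
Cumulative distance at Echo ≈ 1475 mi.

1475 mi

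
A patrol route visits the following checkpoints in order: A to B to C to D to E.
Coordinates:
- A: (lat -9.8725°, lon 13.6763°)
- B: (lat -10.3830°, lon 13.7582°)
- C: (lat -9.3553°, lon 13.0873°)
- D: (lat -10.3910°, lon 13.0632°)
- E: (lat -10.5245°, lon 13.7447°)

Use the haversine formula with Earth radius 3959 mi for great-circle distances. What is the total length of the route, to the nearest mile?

Leg distances:
A→B: 35.7 mi  (cumulative 35.7 mi)
B→C: 84.4 mi  (cumulative 120.1 mi)
C→D: 71.6 mi  (cumulative 191.7 mi)
D→E: 47.2 mi  (cumulative 238.9 mi)
Total route length ≈ 239 mi.

239 mi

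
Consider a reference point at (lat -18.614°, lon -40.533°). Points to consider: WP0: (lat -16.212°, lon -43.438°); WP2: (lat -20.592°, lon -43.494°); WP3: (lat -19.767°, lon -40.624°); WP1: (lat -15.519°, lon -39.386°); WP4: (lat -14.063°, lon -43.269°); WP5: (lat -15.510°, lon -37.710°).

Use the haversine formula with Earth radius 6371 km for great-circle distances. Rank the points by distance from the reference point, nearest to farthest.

Computing each great-circle distance from (lat -18.614°, lon -40.533°):
WP3 (lat -19.767°, lon -40.624°): 128.6 km
WP1 (lat -15.519°, lon -39.386°): 365.1 km
WP2 (lat -20.592°, lon -43.494°): 380.2 km
WP0 (lat -16.212°, lon -43.438°): 407.8 km
WP5 (lat -15.510°, lon -37.710°): 457.3 km
WP4 (lat -14.063°, lon -43.269°): 584.2 km

WP3, WP1, WP2, WP0, WP5, WP4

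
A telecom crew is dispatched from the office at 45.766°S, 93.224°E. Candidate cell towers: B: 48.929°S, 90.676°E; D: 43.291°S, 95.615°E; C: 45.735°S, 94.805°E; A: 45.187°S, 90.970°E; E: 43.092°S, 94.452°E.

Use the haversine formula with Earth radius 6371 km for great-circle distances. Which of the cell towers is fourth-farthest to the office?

Distance to each, sorted:
B: 400.6 km
D: 334.1 km
E: 312.9 km
A: 187.2 km
C: 122.7 km
The fourth-farthest is A at 187.2 km.

A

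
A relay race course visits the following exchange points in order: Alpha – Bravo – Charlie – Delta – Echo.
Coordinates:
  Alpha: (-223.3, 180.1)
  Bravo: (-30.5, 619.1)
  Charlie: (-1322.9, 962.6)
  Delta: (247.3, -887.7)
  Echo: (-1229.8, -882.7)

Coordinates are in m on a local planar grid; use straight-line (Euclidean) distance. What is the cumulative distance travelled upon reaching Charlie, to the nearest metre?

1817 m

Leg distances:
Alpha→Bravo: 479.5 m  (cumulative 479.5 m)
Bravo→Charlie: 1337.3 m  (cumulative 1816.7 m)
Cumulative distance at Charlie ≈ 1817 m.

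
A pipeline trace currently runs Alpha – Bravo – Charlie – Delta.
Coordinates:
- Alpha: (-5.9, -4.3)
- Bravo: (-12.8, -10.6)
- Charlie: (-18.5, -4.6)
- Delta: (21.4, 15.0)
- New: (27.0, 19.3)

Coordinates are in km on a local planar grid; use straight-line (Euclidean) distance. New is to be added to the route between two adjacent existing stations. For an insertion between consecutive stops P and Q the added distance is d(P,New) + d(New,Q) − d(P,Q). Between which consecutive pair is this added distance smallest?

between Charlie and Delta

Added distance for inserting New between each consecutive pair:
Alpha–Bravo: 80.9 km
Bravo–Charlie: 92.9 km
Charlie–Delta: 14.0 km
Smallest added distance is 14.0 km, inserting between Charlie and Delta.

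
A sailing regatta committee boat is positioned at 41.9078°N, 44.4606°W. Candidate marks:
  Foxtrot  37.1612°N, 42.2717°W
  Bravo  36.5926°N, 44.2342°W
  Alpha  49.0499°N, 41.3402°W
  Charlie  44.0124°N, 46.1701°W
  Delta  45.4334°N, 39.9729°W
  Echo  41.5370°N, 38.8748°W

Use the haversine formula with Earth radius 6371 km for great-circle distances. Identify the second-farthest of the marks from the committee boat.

Distance to each, sorted:
Alpha: 830.4 km
Bravo: 591.3 km
Foxtrot: 560.1 km
Delta: 532.7 km
Echo: 465.3 km
Charlie: 272.2 km
The second-farthest is Bravo at 591.3 km.

Bravo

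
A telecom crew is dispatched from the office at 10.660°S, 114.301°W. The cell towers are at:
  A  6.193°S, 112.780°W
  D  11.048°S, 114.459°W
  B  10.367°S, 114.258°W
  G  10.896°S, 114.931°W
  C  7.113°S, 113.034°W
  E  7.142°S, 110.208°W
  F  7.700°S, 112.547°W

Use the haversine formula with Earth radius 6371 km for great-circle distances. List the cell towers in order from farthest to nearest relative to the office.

Computing each great-circle distance from 10.660°S, 114.301°W:
E 7.142°S, 110.208°W: 595.9 km
A 6.193°S, 112.780°W: 524.1 km
C 7.113°S, 113.034°W: 418.2 km
F 7.700°S, 112.547°W: 381.3 km
G 10.896°S, 114.931°W: 73.7 km
D 11.048°S, 114.459°W: 46.5 km
B 10.367°S, 114.258°W: 32.9 km

E, A, C, F, G, D, B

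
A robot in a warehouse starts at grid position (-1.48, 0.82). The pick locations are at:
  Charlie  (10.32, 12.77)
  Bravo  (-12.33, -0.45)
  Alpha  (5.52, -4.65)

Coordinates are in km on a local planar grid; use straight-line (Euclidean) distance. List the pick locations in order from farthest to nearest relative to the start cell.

Charlie, Bravo, Alpha

Distance from the start cell at (-1.48, 0.82) to each:
Charlie (10.32, 12.77): 16.8 km
Bravo (-12.33, -0.45): 10.9 km
Alpha (5.52, -4.65): 8.9 km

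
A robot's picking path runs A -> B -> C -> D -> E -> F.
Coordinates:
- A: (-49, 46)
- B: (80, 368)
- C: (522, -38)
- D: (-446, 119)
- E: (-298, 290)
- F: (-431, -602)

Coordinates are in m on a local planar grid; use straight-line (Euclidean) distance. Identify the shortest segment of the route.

Leg distances:
A→B: 346.9 m
B→C: 600.2 m
C→D: 980.6 m
D→E: 226.2 m
E→F: 901.9 m
The shortest leg is D–E at 226.2 m.

D–E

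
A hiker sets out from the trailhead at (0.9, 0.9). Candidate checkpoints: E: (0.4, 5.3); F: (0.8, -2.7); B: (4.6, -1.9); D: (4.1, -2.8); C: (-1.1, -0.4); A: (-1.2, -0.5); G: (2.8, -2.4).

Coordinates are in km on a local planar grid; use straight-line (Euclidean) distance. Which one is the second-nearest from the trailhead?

Distances from the trailhead ((0.9, 0.9)):
C: 2.4 km
A: 2.5 km
F: 3.6 km
G: 3.8 km
E: 4.4 km
B: 4.6 km
D: 4.9 km
The second-nearest is A at 2.5 km.

A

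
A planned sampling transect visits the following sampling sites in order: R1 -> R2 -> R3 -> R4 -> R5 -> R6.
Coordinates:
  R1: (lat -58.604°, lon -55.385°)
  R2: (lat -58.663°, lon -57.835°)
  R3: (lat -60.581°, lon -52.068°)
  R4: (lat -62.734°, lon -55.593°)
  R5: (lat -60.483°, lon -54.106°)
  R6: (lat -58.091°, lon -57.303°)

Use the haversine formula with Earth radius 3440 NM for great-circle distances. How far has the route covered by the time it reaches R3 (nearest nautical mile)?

Leg distances:
R1→R2: 76.6 NM  (cumulative 76.6 NM)
R2→R3: 209.5 NM  (cumulative 286.1 NM)
Cumulative distance at R3 ≈ 286 NM.

286 NM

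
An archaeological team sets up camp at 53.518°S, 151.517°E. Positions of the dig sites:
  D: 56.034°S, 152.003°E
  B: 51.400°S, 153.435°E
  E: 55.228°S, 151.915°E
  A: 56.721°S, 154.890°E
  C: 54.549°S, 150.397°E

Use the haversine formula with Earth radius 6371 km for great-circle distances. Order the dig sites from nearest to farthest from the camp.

C, E, B, D, A

Computing each great-circle distance from 53.518°S, 151.517°E:
C 54.549°S, 150.397°E: 136.0 km
E 55.228°S, 151.915°E: 191.9 km
B 51.400°S, 153.435°E: 269.0 km
D 56.034°S, 152.003°E: 281.5 km
A 56.721°S, 154.890°E: 415.6 km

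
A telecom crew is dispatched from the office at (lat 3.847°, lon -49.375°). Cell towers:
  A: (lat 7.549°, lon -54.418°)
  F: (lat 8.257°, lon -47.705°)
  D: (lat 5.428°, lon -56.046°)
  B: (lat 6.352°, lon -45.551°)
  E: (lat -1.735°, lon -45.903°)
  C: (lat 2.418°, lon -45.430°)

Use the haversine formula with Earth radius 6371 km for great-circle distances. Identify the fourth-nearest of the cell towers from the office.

A

Distance to each, sorted:
C: 465.9 km
B: 506.9 km
F: 524.0 km
A: 693.3 km
E: 730.8 km
D: 759.9 km
The fourth-nearest is A at 693.3 km.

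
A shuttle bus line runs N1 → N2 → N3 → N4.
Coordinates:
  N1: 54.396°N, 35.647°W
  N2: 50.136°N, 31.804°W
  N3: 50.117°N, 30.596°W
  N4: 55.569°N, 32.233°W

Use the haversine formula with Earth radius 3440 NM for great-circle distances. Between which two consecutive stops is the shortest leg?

N2–N3

Leg distances:
N1→N2: 292.1 NM
N2→N3: 46.5 NM
N3→N4: 332.6 NM
The shortest leg is N2–N3 at 46.5 NM.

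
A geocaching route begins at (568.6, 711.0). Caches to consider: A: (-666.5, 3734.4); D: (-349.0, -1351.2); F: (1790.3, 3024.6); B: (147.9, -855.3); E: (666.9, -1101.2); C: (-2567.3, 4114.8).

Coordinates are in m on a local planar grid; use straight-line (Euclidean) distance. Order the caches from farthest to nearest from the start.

C, A, F, D, E, B

Distances from the start:
C (-2567.3, 4114.8): 4628.1 m
A (-666.5, 3734.4): 3265.9 m
F (1790.3, 3024.6): 2616.4 m
D (-349.0, -1351.2): 2257.1 m
E (666.9, -1101.2): 1814.9 m
B (147.9, -855.3): 1621.8 m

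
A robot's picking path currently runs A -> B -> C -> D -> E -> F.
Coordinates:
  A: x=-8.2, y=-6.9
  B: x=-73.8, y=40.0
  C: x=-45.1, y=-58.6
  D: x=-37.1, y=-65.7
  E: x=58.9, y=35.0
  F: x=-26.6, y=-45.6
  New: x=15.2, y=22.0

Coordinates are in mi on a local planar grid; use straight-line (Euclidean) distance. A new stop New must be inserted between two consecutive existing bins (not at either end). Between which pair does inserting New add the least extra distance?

Added distance for inserting New between each consecutive pair:
A–B: 47.3 mi
B–C: 88.8 mi
C–D: 192.1 mi
D–E: 8.6 mi
E–F: 7.6 mi
Smallest added distance is 7.6 mi, inserting between E and F.

between E and F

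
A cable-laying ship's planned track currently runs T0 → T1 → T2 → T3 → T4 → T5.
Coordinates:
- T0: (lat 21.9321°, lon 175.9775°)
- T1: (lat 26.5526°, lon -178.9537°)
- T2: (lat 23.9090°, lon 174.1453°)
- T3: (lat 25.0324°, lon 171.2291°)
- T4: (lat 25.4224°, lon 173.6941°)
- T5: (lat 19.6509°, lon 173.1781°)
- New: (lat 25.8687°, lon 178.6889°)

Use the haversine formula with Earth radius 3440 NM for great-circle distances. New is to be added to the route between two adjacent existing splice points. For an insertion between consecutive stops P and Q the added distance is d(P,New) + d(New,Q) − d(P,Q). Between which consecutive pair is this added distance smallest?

between T1 and T2

Added distance for inserting New between each consecutive pair:
T0–T1: 20.5 NM
T1–T2: 0.5 NM
T2–T3: 508.4 NM
T3–T4: 543.2 NM
T4–T5: 405.9 NM
Smallest added distance is 0.5 NM, inserting between T1 and T2.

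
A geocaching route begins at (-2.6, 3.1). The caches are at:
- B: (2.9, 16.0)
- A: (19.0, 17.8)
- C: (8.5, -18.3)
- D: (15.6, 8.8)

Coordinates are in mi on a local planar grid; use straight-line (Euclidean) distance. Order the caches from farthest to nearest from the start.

Computing each straight-line distance from (-2.6, 3.1):
A (19.0, 17.8): 26.1 mi
C (8.5, -18.3): 24.1 mi
D (15.6, 8.8): 19.1 mi
B (2.9, 16.0): 14.0 mi

A, C, D, B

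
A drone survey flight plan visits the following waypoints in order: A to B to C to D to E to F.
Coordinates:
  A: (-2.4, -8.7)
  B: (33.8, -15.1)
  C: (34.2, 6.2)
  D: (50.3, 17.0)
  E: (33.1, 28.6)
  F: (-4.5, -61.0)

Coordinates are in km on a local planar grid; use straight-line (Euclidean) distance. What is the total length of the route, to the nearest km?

Leg distances:
A→B: 36.8 km  (cumulative 36.8 km)
B→C: 21.3 km  (cumulative 58.1 km)
C→D: 19.4 km  (cumulative 77.5 km)
D→E: 20.7 km  (cumulative 98.2 km)
E→F: 97.2 km  (cumulative 195.4 km)
Total route length ≈ 195 km.

195 km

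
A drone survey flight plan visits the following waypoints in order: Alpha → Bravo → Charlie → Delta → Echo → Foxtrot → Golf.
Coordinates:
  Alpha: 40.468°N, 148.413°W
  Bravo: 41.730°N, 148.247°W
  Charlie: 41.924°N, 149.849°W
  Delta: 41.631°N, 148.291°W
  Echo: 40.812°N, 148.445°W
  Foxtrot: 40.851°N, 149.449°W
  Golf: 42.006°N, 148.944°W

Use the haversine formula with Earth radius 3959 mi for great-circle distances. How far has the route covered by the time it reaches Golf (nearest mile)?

Leg distances:
Alpha→Bravo: 87.6 mi  (cumulative 87.6 mi)
Bravo→Charlie: 83.6 mi  (cumulative 171.2 mi)
Charlie→Delta: 82.8 mi  (cumulative 254.0 mi)
Delta→Echo: 57.2 mi  (cumulative 311.1 mi)
Echo→Foxtrot: 52.6 mi  (cumulative 363.7 mi)
Foxtrot→Golf: 84.0 mi  (cumulative 447.7 mi)
Cumulative distance at Golf ≈ 448 mi.

448 mi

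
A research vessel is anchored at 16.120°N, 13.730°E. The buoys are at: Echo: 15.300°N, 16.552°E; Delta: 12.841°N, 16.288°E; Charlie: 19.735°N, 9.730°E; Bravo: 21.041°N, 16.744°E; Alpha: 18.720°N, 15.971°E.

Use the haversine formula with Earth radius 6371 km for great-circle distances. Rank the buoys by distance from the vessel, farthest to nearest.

Bravo, Charlie, Delta, Alpha, Echo

Computing each great-circle distance from 16.120°N, 13.730°E:
Bravo 21.041°N, 16.744°E: 632.7 km
Charlie 19.735°N, 9.730°E: 583.6 km
Delta 12.841°N, 16.288°E: 456.9 km
Alpha 18.720°N, 15.971°E: 374.3 km
Echo 15.300°N, 16.552°E: 315.5 km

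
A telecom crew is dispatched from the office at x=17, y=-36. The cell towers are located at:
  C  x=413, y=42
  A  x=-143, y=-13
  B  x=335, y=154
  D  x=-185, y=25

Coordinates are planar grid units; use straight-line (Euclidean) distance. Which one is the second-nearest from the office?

D

Distances from the office (x=17, y=-36):
A: 161.6
D: 211.0
B: 370.4
C: 403.6
The second-nearest is D at 211.0.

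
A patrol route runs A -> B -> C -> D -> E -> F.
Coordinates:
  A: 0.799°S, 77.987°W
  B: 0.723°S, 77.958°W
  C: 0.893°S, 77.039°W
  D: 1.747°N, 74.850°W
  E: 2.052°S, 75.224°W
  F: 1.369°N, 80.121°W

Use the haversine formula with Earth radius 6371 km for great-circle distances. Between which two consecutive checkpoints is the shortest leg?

Leg distances:
A→B: 9.0 km
B→C: 103.9 km
C→D: 381.3 km
D→E: 424.5 km
E→F: 664.2 km
The shortest leg is A–B at 9.0 km.

A–B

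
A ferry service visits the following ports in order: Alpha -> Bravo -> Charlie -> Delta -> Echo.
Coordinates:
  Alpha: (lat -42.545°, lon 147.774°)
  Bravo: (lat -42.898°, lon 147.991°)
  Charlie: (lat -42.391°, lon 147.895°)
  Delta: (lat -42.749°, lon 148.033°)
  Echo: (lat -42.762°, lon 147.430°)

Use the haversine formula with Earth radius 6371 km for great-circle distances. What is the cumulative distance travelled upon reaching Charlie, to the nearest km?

Leg distances:
Alpha→Bravo: 43.1 km  (cumulative 43.1 km)
Bravo→Charlie: 56.9 km  (cumulative 100.0 km)
Cumulative distance at Charlie ≈ 100 km.

100 km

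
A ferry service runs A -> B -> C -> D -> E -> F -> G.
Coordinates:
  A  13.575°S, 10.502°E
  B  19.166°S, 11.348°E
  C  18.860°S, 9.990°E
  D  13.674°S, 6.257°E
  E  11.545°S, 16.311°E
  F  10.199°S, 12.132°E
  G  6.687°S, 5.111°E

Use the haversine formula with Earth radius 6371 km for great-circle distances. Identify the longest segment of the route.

D–E

Leg distances:
A→B: 628.2 km
B→C: 146.8 km
C→D: 700.8 km
D→E: 1116.2 km
E→F: 480.2 km
F→G: 865.2 km
The longest leg is D–E at 1116.2 km.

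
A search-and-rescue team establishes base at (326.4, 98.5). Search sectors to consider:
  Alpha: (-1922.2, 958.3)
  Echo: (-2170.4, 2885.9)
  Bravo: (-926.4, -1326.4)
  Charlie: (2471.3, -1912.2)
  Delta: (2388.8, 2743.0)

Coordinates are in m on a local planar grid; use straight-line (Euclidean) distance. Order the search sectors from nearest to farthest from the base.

Bravo, Alpha, Charlie, Delta, Echo

Computing each straight-line distance from (326.4, 98.5):
Bravo (-926.4, -1326.4): 1897.3 m
Alpha (-1922.2, 958.3): 2407.4 m
Charlie (2471.3, -1912.2): 2940.0 m
Delta (2388.8, 2743.0): 3353.6 m
Echo (-2170.4, 2885.9): 3742.1 m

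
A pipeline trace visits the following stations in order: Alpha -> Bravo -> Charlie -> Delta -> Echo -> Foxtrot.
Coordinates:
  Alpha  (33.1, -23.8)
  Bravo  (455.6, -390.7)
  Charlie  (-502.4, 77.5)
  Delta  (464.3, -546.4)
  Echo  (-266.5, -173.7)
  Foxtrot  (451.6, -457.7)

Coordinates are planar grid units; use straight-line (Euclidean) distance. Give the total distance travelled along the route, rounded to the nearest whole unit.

4369

Leg distances:
Alpha→Bravo: 559.6  (cumulative 559.6)
Bravo→Charlie: 1066.3  (cumulative 1625.9)
Charlie→Delta: 1150.5  (cumulative 2776.4)
Delta→Echo: 820.3  (cumulative 3596.8)
Echo→Foxtrot: 772.2  (cumulative 4369.0)
Total route length ≈ 4369.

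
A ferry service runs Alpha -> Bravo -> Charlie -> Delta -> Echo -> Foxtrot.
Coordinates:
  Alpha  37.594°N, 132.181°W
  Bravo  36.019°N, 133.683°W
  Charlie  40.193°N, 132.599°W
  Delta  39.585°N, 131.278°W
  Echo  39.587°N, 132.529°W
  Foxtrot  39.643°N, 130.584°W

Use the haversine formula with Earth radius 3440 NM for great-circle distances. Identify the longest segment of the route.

Leg distances:
Alpha→Bravo: 119.0 NM
Bravo→Charlie: 255.8 NM
Charlie→Delta: 71.0 NM
Delta→Echo: 57.9 NM
Echo→Foxtrot: 90.0 NM
The longest leg is Bravo–Charlie at 255.8 NM.

Bravo–Charlie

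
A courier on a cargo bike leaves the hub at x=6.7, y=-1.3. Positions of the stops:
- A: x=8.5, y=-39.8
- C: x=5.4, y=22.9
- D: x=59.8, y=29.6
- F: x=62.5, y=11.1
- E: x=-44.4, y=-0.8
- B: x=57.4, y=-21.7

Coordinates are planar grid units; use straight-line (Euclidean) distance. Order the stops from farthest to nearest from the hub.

Distance from the hub at x=6.7, y=-1.3 to each:
D x=59.8, y=29.6: 61.4
F x=62.5, y=11.1: 57.2
B x=57.4, y=-21.7: 54.7
E x=-44.4, y=-0.8: 51.1
A x=8.5, y=-39.8: 38.5
C x=5.4, y=22.9: 24.2

D, F, B, E, A, C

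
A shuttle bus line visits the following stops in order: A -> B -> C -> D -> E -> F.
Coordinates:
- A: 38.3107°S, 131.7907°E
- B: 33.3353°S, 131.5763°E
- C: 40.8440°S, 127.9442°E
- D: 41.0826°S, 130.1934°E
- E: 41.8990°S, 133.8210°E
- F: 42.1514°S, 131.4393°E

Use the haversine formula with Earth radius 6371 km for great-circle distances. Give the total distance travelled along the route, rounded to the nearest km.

2153 km

Leg distances:
A→B: 553.6 km  (cumulative 553.6 km)
B→C: 894.7 km  (cumulative 1448.3 km)
C→D: 190.7 km  (cumulative 1639.0 km)
D→E: 315.5 km  (cumulative 1954.4 km)
E→F: 198.7 km  (cumulative 2153.2 km)
Total route length ≈ 2153 km.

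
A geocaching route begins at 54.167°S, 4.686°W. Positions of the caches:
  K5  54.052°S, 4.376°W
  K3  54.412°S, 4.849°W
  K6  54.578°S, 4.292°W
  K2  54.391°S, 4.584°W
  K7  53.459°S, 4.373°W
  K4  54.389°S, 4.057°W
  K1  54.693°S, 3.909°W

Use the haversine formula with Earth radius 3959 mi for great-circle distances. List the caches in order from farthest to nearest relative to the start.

K7, K1, K6, K4, K3, K2, K5

Distances from the start:
K7 53.459°S, 4.373°W: 50.6 mi
K1 54.693°S, 3.909°W: 47.9 mi
K6 54.578°S, 4.292°W: 32.5 mi
K4 54.389°S, 4.057°W: 29.7 mi
K3 54.412°S, 4.849°W: 18.2 mi
K2 54.391°S, 4.584°W: 16.0 mi
K5 54.052°S, 4.376°W: 14.9 mi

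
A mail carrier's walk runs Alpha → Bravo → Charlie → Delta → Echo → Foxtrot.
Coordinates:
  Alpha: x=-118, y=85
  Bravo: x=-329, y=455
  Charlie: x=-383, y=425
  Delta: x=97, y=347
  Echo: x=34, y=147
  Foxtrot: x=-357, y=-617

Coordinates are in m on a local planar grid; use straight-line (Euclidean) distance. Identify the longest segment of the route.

Leg distances:
Alpha→Bravo: 425.9 m
Bravo→Charlie: 61.8 m
Charlie→Delta: 486.3 m
Delta→Echo: 209.7 m
Echo→Foxtrot: 858.2 m
The longest leg is Echo–Foxtrot at 858.2 m.

Echo–Foxtrot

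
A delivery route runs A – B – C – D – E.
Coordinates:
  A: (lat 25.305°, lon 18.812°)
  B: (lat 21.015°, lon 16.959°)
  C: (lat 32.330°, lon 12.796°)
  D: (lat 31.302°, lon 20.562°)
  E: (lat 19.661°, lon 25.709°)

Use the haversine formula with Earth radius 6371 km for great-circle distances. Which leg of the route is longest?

D–E

Leg distances:
A→B: 513.2 km
B→C: 1324.0 km
C→D: 742.5 km
D→E: 1393.2 km
The longest leg is D–E at 1393.2 km.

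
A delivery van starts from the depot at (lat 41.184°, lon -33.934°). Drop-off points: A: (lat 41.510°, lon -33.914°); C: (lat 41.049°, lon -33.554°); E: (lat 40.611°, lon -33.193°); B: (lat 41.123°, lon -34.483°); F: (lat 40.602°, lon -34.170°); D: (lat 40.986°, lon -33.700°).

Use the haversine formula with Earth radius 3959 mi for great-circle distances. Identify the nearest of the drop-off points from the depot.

Distances from the depot ((lat 41.184°, lon -33.934°)):
D: 18.3 mi
C: 21.9 mi
A: 22.5 mi
B: 28.9 mi
F: 42.1 mi
E: 55.4 mi
The nearest is D at 18.3 mi.

D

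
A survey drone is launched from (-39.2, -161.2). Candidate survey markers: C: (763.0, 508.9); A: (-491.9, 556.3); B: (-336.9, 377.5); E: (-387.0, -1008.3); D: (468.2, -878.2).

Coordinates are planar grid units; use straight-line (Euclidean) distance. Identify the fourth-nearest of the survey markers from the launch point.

Distances from the launch point ((-39.2, -161.2)):
B: 615.5
A: 848.4
D: 878.4
E: 915.7
C: 1045.3
The fourth-nearest is E at 915.7.

E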